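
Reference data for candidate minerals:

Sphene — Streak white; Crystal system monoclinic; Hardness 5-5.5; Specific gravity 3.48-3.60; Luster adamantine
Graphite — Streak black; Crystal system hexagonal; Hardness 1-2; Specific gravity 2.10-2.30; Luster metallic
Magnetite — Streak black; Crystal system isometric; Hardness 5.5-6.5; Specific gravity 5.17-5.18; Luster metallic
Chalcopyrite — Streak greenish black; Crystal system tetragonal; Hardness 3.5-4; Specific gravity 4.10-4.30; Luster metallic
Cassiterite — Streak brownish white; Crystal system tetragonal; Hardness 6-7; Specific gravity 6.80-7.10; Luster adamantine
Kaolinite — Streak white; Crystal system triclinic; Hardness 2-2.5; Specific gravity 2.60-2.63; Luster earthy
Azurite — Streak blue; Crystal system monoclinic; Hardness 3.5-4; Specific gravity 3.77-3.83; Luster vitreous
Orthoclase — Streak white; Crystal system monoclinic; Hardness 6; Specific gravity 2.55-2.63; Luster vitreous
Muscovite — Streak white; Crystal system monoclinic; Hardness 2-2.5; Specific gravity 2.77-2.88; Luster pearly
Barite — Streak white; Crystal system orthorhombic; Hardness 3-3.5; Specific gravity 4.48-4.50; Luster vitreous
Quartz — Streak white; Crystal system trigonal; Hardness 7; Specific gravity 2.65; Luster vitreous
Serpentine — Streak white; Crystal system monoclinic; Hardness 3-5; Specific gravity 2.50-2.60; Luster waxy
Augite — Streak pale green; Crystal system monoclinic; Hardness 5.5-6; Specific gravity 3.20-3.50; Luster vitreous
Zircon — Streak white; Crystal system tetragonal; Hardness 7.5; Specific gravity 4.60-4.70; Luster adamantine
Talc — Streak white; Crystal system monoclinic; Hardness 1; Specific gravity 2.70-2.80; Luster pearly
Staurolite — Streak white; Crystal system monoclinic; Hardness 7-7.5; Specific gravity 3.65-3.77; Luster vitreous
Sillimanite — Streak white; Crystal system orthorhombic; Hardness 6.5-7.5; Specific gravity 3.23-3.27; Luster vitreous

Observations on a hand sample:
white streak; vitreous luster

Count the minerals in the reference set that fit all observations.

White streak excludes Graphite, Magnetite, Chalcopyrite, Cassiterite, Azurite, Augite.
Vitreous luster: narrows the field to Orthoclase, Barite, Quartz, Staurolite, Sillimanite.
Remaining candidates: Barite, Orthoclase, Quartz, Sillimanite, Staurolite.
That is 5 minerals.

5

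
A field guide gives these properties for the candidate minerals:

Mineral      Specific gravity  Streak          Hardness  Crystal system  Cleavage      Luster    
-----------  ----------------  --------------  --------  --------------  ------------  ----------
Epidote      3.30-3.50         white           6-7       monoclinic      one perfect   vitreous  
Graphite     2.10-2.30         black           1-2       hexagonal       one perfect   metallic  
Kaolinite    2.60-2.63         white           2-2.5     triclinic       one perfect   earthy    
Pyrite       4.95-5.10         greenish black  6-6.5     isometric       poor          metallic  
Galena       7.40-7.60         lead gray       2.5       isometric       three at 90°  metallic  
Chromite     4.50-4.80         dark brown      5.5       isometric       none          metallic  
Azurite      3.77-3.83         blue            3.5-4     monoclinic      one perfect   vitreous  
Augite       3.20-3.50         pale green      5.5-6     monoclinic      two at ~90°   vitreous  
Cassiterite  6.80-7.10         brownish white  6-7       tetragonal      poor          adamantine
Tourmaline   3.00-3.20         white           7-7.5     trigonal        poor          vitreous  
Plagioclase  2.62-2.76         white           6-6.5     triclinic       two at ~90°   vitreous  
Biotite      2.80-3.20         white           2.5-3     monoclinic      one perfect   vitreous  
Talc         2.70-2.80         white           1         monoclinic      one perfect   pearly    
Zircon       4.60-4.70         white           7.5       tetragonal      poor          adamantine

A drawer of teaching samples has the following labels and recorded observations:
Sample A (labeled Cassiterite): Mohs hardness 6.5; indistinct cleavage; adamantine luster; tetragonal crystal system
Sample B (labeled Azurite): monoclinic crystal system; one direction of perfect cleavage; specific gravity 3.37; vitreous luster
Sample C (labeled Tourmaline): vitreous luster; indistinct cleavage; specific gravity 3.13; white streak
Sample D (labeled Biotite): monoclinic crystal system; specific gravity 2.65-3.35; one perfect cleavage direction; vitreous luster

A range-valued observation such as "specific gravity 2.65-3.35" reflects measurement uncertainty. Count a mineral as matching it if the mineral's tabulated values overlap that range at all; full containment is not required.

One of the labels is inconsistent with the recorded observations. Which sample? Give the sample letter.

B

Sample A: all recorded properties match Cassiterite.
Sample B: specific gravity 3.37 is outside the reference for Azurite (SG 3.77-3.83) — mislabeled.
Sample C: all recorded properties match Tourmaline.
Sample D: all recorded properties match Biotite.
The mislabeled specimen is B.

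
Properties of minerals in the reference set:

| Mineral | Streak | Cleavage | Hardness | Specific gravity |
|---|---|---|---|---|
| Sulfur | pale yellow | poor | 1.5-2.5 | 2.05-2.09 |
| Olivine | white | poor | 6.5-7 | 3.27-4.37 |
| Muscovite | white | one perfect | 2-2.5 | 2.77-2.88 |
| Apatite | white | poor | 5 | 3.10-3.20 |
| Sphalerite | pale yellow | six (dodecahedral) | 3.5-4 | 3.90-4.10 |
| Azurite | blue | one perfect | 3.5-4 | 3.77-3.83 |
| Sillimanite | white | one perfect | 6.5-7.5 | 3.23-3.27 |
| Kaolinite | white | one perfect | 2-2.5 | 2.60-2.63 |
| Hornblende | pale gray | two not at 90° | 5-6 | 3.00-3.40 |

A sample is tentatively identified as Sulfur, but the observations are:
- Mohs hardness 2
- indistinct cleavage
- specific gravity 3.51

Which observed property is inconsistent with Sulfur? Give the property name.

specific gravity

Mohs hardness 2: Sulfur has hardness 1.5-2.5 — consistent.
Indistinct cleavage: Sulfur has cleavage poor — consistent.
Specific gravity 3.51: Sulfur has SG 2.05-2.09 — does not match.
The specific gravity is the one property that does not fit.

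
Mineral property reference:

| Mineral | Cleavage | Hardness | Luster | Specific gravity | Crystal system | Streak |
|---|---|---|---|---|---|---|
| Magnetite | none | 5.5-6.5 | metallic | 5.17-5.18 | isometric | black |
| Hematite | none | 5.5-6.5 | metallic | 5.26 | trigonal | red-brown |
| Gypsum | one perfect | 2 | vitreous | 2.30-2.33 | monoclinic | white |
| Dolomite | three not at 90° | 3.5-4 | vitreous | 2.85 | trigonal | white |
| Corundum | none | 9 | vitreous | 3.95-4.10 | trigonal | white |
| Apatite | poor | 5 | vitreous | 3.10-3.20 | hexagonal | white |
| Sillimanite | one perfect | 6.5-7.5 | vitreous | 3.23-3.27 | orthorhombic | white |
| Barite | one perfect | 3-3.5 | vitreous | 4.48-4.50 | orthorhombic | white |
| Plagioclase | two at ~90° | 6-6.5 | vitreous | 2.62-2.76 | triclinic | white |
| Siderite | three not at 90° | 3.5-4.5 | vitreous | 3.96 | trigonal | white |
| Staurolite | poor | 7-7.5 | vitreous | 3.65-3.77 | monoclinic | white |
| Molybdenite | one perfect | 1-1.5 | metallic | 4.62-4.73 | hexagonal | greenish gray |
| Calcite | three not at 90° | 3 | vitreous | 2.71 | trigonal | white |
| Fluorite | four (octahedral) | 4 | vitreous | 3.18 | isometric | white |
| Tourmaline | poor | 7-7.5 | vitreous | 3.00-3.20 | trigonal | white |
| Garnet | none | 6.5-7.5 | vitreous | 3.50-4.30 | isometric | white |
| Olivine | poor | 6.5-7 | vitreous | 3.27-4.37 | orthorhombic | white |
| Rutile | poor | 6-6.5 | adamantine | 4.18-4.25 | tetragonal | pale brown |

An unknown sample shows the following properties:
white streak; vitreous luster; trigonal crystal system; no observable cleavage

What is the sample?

Corundum

White streak rules out Magnetite, Hematite, Molybdenite, Rutile.
Vitreous luster: consistent with all remaining minerals.
Trigonal crystal system: only Dolomite, Corundum, Siderite, Calcite, Tourmaline remain.
No observable cleavage: narrows the field to Corundum.
Only Corundum satisfies all observations.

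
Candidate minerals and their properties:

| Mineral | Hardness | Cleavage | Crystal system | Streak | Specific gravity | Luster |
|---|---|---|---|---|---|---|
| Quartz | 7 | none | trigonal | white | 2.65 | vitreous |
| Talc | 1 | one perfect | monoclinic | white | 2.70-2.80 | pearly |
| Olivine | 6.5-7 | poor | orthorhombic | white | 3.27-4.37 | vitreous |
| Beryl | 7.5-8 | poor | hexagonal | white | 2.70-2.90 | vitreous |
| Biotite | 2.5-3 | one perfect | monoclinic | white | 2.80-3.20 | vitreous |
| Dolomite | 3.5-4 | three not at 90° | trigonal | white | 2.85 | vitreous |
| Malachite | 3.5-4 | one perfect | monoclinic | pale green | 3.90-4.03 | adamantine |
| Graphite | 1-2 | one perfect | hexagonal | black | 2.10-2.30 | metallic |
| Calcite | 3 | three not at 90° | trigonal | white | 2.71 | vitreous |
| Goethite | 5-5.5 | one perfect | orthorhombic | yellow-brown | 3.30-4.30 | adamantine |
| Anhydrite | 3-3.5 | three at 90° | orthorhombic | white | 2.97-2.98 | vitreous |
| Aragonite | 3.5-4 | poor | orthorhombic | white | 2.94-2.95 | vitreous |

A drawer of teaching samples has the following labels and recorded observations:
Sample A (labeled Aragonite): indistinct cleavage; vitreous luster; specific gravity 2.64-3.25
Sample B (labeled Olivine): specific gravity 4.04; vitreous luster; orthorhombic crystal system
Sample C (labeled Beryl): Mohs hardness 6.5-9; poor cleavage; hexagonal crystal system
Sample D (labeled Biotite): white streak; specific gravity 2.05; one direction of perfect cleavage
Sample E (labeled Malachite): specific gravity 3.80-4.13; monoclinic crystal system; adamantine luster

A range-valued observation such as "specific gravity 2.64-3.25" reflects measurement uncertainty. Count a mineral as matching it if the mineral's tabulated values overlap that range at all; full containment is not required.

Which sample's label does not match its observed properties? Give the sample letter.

Sample A: all recorded properties match Aragonite.
Sample B: all recorded properties match Olivine.
Sample C: all recorded properties match Beryl.
Sample D: Biotite has SG 2.80-3.20, but the record shows specific gravity 2.05 — this label is wrong.
Sample E: all recorded properties match Malachite.
Sample D is the mislabeled one.

D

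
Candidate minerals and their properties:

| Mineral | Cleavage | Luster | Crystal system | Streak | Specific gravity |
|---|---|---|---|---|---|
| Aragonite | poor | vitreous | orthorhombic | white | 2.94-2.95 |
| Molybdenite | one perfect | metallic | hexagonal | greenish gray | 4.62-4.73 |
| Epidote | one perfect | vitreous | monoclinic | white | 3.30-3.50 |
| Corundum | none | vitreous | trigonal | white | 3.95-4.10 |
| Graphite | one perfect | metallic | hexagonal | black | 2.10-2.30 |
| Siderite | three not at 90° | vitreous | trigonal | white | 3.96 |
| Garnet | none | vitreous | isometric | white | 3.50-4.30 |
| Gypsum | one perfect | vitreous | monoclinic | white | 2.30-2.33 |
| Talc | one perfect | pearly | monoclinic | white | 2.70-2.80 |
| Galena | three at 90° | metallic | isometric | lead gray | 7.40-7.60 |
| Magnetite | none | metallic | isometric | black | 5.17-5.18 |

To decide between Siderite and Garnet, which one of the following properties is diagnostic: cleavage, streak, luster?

Cleavage: Siderite three not at 90°, Garnet none — these differ.
Streak: both white — no difference.
Luster: both vitreous — no difference.
Only cleavage differs between Siderite and Garnet among the listed tests.

cleavage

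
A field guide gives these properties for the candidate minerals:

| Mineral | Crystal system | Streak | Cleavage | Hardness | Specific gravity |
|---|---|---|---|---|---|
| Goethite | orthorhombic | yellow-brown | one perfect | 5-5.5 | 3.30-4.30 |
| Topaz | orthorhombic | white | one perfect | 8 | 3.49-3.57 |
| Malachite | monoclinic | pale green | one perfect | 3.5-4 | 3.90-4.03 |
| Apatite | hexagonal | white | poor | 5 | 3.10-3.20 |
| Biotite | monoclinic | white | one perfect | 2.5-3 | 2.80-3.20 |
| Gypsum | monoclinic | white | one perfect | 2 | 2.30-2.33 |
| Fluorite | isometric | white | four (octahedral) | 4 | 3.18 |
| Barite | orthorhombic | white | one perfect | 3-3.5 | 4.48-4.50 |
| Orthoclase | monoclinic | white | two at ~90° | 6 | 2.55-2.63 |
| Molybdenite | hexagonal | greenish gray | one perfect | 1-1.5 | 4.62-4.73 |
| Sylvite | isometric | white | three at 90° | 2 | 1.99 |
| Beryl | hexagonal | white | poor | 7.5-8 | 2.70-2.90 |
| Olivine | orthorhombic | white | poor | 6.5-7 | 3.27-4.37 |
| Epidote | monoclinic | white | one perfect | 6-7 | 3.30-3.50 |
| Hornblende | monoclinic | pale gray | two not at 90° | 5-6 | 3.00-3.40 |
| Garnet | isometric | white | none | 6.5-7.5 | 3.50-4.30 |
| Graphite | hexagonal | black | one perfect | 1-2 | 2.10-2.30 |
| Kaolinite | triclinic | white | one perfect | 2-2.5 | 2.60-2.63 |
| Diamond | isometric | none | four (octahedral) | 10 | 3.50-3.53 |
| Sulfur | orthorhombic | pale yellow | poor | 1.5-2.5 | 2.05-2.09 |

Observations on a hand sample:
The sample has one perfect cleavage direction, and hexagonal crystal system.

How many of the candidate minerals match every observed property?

2

One perfect cleavage direction — only Goethite, Topaz, Malachite, Biotite, Gypsum, Barite, Molybdenite, Epidote, Graphite, Kaolinite remain.
Hexagonal crystal system — Molybdenite, Graphite remain.
Consistent with every observation: Graphite, Molybdenite.
That is 2 minerals.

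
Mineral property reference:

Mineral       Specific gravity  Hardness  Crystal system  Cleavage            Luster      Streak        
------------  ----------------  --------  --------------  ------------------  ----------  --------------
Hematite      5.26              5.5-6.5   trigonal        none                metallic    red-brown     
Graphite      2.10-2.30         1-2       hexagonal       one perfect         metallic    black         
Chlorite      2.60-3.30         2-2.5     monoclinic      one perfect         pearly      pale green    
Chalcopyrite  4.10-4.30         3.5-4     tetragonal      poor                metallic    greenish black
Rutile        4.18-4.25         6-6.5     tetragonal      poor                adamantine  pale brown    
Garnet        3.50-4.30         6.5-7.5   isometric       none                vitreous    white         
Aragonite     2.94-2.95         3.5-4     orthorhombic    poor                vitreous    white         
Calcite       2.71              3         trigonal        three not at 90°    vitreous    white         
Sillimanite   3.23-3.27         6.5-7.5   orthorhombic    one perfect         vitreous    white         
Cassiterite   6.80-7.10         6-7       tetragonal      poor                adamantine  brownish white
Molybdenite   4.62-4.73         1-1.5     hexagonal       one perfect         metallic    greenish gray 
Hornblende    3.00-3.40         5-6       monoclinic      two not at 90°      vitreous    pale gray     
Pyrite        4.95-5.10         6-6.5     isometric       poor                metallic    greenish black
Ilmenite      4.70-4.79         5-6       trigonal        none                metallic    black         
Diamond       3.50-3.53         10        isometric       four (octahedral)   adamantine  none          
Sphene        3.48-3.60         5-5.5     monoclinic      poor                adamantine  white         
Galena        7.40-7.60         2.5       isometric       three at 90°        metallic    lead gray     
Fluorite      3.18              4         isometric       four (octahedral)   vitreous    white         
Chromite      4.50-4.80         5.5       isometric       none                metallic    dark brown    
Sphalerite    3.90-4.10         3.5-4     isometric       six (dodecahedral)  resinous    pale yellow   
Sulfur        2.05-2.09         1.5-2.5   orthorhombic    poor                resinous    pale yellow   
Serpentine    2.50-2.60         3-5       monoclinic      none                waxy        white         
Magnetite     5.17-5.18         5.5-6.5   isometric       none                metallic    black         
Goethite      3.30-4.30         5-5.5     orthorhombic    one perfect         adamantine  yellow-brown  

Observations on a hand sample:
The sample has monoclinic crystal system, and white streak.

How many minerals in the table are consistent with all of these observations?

2

Monoclinic crystal system: Chlorite, Hornblende, Sphene, Serpentine remain.
White streak rules out Chlorite, Hornblende.
The minerals that satisfy all observations are Serpentine, Sphene.
That is 2 minerals.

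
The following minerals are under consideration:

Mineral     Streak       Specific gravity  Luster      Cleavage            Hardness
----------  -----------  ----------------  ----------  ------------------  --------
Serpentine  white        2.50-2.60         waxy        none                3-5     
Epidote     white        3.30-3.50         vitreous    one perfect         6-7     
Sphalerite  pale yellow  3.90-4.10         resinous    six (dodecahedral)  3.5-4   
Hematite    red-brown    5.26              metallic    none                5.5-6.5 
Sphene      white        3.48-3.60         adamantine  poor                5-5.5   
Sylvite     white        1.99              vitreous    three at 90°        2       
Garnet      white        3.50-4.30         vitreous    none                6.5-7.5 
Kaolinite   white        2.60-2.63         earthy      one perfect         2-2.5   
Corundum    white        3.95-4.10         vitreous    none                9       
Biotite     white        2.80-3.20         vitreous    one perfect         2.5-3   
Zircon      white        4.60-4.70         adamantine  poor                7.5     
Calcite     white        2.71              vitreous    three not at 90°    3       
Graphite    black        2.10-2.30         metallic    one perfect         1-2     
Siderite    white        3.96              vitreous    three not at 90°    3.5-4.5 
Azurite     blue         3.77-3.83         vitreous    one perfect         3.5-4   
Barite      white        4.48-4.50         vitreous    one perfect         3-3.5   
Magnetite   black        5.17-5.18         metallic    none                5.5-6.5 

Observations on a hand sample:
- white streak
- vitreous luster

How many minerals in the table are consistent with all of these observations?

8

White streak excludes Sphalerite, Hematite, Graphite, Azurite, Magnetite.
Vitreous luster rules out Serpentine, Sphene, Kaolinite, Zircon.
Remaining candidates: Barite, Biotite, Calcite, Corundum, Epidote, Garnet, Siderite, Sylvite.
That is 8 minerals.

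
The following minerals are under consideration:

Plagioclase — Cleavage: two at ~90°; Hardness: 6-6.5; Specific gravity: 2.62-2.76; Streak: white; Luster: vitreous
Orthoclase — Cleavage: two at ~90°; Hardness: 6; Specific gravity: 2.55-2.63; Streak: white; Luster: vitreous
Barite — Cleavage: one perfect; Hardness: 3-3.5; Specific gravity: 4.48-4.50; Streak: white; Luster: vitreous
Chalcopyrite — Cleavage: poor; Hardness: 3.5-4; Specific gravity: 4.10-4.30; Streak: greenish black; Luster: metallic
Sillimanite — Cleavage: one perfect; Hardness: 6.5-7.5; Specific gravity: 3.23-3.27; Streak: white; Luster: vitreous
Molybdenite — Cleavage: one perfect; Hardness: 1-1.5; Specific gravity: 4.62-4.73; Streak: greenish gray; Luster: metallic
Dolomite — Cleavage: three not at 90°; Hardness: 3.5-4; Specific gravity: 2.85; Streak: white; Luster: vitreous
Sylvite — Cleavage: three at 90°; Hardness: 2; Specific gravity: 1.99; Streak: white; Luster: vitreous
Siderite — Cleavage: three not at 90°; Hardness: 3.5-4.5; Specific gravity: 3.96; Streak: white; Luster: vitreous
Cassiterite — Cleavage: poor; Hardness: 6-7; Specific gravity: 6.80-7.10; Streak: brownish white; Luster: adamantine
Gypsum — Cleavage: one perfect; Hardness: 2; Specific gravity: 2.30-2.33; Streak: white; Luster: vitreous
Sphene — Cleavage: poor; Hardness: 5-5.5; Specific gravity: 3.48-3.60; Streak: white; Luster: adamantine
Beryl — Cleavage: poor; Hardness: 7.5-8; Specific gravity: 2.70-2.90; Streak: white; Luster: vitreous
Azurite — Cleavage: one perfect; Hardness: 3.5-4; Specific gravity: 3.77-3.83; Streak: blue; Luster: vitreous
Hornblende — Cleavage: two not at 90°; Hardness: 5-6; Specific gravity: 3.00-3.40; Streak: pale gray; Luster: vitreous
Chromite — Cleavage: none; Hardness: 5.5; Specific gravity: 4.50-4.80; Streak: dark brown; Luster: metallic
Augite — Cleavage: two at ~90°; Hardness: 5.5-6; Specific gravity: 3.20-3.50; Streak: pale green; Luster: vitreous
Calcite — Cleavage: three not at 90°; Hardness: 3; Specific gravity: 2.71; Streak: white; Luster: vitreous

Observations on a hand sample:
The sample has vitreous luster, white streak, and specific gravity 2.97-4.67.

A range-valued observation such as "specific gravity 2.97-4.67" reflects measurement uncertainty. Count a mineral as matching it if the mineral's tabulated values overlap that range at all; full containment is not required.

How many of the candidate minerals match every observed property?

Vitreous luster is inconsistent with Chalcopyrite, Molybdenite, Cassiterite, Sphene, Chromite.
White streak is inconsistent with Azurite, Hornblende, Augite.
Specific gravity 2.97-4.67 — narrows the field to Barite, Sillimanite, Siderite.
The minerals that satisfy all observations are Barite, Siderite, Sillimanite.
That is 3 minerals.

3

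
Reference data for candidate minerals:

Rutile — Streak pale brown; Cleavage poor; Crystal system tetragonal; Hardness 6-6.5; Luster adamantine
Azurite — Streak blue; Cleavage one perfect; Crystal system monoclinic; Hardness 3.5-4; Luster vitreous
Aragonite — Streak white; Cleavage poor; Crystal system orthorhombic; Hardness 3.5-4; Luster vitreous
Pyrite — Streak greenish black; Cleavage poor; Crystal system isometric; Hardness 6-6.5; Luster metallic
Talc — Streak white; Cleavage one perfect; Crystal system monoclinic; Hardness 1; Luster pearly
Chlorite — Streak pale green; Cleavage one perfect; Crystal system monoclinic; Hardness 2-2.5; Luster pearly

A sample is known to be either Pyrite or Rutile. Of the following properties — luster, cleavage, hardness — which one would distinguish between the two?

Luster: Pyrite metallic, Rutile adamantine — different.
Cleavage: both poor — same for both.
Hardness: both 6-6.5 — same for both.
Of the listed properties, luster is the one that separates them.

luster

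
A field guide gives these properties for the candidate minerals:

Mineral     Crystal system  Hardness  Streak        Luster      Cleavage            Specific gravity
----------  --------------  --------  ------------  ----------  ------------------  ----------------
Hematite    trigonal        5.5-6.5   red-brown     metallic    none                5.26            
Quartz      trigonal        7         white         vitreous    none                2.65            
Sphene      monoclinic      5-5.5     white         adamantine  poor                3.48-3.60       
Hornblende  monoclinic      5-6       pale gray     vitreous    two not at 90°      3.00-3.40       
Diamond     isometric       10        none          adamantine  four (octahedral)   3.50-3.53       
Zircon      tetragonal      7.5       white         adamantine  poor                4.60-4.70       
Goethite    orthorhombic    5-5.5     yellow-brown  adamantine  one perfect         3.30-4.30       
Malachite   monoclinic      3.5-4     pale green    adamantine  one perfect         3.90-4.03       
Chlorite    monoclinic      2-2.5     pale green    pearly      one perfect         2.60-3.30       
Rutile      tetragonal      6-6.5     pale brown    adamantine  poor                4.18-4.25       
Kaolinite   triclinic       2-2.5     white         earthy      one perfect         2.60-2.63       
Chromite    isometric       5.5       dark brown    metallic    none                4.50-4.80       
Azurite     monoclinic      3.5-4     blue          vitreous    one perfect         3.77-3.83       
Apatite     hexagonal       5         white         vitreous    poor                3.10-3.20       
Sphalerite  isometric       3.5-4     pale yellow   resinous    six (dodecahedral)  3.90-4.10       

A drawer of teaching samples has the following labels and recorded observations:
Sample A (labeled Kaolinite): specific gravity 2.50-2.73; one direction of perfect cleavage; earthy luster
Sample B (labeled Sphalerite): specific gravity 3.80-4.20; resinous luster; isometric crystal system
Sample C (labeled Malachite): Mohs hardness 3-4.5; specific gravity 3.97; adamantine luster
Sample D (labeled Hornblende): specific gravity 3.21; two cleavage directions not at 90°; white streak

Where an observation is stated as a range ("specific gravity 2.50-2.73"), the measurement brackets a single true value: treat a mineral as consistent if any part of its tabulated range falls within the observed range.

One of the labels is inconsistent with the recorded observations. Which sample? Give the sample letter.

Sample A: every observation is compatible with the reference values for Kaolinite.
Sample B: every observation is compatible with the reference values for Sphalerite.
Sample C: every observation is compatible with the reference values for Malachite.
Sample D: Hornblende has pale gray streak, but the record shows white streak — this label is wrong.
Only sample D is inconsistent with its label.

D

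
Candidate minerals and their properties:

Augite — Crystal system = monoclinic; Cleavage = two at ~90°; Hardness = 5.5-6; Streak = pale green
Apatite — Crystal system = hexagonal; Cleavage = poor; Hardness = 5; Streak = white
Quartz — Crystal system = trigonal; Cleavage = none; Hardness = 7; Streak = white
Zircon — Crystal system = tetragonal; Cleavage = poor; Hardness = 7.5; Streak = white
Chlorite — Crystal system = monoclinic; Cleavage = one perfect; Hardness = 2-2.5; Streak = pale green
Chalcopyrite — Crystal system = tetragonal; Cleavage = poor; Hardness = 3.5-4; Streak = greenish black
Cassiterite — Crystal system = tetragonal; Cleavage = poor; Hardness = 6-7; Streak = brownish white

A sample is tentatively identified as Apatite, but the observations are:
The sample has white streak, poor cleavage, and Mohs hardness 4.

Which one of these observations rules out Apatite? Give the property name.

hardness

White streak: Apatite has white streak — agrees.
Poor cleavage: Apatite has cleavage poor — agrees.
Mohs hardness 4: Apatite has hardness 5 — inconsistent.
Everything matches except the hardness.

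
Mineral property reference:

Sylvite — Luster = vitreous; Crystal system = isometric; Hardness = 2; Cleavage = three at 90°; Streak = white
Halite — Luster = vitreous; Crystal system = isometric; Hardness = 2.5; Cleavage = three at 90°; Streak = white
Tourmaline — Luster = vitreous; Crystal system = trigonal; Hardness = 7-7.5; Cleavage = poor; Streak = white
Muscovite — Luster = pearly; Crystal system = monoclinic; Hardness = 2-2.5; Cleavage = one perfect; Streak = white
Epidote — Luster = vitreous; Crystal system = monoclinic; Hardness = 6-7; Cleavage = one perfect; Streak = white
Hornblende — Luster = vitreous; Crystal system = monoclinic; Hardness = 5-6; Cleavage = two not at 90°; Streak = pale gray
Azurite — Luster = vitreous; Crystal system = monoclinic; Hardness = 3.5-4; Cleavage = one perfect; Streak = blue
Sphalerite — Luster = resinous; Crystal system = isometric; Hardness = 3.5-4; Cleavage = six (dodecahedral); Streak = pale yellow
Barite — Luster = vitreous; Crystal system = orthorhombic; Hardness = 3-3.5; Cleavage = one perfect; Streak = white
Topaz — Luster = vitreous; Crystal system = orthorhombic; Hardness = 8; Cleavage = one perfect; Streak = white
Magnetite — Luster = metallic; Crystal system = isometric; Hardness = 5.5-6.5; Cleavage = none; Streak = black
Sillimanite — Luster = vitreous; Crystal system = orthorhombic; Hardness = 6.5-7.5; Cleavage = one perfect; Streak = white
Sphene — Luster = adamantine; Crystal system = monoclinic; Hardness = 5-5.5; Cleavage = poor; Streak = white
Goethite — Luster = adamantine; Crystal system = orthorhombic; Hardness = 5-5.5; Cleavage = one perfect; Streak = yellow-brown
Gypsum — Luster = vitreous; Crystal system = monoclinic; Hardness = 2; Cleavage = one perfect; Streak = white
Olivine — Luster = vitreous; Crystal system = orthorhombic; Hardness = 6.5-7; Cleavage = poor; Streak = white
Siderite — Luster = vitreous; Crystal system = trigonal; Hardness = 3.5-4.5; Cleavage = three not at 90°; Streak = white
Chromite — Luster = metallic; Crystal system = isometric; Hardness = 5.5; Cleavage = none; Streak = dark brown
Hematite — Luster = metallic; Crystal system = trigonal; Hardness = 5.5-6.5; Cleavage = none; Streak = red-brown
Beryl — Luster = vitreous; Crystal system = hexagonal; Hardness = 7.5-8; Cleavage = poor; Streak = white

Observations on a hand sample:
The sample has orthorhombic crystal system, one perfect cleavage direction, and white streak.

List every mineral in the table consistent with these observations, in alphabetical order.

Orthorhombic crystal system — only Barite, Topaz, Sillimanite, Goethite, Olivine remain.
One perfect cleavage direction eliminates Olivine.
White streak rules out Goethite.
Consistent with every observation: Barite, Sillimanite, Topaz.

Barite, Sillimanite, Topaz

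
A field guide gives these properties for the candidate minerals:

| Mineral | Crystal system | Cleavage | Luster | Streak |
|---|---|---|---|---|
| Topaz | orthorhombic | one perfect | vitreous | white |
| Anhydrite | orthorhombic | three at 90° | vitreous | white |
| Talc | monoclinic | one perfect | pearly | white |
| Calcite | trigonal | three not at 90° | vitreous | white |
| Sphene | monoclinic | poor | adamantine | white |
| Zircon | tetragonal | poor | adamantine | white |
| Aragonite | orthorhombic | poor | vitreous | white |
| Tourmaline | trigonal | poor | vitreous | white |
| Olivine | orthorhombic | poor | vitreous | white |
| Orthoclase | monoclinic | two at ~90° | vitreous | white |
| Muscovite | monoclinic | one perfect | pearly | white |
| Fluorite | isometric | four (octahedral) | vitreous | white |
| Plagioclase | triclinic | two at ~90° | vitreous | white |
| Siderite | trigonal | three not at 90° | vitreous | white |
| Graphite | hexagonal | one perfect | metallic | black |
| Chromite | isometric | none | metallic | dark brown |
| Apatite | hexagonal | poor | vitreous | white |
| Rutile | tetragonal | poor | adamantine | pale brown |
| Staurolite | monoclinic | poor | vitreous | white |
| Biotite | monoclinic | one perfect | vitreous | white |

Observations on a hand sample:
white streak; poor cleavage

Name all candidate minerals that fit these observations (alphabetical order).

White streak rules out Graphite, Chromite, Rutile.
Poor cleavage: leaves Sphene, Zircon, Aragonite, Tourmaline, Olivine, Apatite, Staurolite.
Remaining candidates: Apatite, Aragonite, Olivine, Sphene, Staurolite, Tourmaline, Zircon.

Apatite, Aragonite, Olivine, Sphene, Staurolite, Tourmaline, Zircon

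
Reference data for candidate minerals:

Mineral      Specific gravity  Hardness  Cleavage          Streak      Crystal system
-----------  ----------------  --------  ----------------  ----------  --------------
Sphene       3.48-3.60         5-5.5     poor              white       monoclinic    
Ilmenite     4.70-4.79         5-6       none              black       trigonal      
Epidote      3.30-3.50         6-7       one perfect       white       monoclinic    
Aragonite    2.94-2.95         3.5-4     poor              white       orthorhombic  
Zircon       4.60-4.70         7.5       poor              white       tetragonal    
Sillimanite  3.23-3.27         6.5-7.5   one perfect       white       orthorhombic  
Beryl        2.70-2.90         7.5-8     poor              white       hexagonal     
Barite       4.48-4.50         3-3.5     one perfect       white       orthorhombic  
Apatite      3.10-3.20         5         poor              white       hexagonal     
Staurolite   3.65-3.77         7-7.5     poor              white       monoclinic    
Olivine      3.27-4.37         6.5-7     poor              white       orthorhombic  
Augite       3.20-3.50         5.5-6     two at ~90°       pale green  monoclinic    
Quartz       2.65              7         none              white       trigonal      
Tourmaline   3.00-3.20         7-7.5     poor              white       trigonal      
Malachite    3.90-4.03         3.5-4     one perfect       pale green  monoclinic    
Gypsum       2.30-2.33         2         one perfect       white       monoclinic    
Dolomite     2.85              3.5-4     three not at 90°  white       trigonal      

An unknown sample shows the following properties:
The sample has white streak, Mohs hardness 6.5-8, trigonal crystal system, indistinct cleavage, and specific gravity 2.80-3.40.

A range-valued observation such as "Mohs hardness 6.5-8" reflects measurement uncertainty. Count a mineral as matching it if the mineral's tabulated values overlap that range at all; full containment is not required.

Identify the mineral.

White streak is inconsistent with Ilmenite, Augite, Malachite.
Mohs hardness 6.5-8 eliminates Sphene, Aragonite, Barite, Apatite, Gypsum, Dolomite.
Trigonal crystal system — Quartz, Tourmaline remain.
Indistinct cleavage eliminates Quartz.
Specific gravity 2.80-3.40 — every remaining candidate is consistent.
Only Tourmaline satisfies all observations.

Tourmaline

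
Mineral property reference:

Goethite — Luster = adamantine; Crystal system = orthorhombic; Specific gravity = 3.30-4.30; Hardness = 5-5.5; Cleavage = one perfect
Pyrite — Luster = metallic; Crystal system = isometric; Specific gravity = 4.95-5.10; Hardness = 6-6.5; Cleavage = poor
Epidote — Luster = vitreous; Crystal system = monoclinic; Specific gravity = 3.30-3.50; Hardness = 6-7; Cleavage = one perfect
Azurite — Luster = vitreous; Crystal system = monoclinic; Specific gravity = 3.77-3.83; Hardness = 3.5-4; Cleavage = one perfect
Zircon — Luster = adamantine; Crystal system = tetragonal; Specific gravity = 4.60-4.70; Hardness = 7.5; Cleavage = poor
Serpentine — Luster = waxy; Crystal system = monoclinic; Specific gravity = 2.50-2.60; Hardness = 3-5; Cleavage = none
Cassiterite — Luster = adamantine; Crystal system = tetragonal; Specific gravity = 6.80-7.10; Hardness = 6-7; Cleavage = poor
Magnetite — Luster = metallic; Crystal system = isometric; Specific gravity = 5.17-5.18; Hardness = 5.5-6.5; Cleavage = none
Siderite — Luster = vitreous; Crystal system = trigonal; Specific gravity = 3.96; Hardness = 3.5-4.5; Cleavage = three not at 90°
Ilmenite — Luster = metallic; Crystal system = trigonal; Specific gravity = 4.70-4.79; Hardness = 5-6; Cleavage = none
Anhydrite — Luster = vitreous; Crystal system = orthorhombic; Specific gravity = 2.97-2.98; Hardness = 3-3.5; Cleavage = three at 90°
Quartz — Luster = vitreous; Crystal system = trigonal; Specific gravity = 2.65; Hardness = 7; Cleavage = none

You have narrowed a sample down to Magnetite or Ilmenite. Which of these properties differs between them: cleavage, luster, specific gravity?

Cleavage: both none — no difference.
Luster: both metallic — no difference.
Specific gravity: Magnetite 5.17-5.18, Ilmenite 4.70-4.79 — different.
Of the listed properties, specific gravity is the one that separates them.

specific gravity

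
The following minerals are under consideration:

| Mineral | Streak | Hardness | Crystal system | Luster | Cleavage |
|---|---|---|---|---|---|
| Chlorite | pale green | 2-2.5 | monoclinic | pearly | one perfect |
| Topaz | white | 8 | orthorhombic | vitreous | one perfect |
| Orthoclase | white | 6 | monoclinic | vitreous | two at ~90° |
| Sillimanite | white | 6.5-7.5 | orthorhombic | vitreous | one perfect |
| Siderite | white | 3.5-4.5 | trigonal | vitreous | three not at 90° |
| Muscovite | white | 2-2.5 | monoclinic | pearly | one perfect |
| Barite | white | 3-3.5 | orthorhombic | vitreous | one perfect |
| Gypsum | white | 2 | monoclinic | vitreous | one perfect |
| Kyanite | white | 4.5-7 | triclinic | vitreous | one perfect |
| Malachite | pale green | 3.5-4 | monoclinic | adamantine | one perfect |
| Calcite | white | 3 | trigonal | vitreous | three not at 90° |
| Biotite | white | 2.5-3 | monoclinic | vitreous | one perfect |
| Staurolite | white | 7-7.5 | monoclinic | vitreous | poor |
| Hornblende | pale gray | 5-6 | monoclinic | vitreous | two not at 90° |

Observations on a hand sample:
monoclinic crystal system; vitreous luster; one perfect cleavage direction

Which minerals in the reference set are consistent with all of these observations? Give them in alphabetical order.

Biotite, Gypsum

Monoclinic crystal system eliminates Topaz, Sillimanite, Siderite, Barite, Kyanite, Calcite.
Vitreous luster rules out Chlorite, Muscovite, Malachite.
One perfect cleavage direction — narrows the field to Gypsum, Biotite.
Consistent with every observation: Biotite, Gypsum.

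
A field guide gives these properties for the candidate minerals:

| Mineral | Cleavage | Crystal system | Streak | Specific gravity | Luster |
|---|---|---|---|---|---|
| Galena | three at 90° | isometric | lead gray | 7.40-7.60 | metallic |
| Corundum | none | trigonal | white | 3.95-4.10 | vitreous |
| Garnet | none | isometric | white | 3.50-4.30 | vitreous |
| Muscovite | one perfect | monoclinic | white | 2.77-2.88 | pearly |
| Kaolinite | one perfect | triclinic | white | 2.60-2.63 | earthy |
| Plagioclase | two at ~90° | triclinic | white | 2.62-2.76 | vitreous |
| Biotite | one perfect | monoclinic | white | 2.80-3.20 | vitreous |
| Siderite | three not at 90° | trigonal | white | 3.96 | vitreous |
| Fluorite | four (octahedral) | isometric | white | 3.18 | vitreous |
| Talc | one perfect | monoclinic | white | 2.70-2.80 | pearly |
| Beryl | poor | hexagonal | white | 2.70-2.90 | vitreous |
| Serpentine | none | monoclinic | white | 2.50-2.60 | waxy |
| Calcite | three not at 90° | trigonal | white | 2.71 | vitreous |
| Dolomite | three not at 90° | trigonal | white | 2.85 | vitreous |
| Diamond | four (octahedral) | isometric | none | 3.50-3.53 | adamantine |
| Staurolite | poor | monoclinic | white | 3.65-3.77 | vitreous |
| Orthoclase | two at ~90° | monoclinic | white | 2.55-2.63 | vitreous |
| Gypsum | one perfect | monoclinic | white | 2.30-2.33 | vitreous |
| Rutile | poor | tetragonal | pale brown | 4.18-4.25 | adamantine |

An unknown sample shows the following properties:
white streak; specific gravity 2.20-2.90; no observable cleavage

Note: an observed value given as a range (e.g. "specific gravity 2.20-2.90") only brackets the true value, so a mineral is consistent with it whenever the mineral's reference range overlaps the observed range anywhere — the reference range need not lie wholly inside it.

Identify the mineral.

White streak is inconsistent with Galena, Diamond, Rutile.
Specific gravity 2.20-2.90 rules out Corundum, Garnet, Siderite, Fluorite, Staurolite.
No observable cleavage — narrows the field to Serpentine.
Serpentine is the sole remaining match.

Serpentine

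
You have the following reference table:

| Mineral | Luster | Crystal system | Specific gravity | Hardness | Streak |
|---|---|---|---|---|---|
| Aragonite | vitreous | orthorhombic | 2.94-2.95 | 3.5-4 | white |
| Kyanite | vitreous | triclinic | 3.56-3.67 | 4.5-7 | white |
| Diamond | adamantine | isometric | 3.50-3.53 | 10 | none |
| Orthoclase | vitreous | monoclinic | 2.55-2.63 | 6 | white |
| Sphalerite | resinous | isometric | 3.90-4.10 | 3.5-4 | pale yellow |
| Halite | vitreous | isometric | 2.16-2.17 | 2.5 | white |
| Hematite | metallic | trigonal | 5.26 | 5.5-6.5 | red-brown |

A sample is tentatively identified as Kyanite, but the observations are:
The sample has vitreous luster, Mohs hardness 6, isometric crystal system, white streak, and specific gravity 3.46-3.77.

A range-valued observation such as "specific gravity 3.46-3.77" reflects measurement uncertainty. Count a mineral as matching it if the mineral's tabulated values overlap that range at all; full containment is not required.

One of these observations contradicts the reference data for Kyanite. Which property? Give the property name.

crystal system

Vitreous luster: Kyanite has vitreous luster — matches.
Mohs hardness 6: Kyanite has hardness 4.5-7 — matches.
Isometric crystal system: Kyanite has triclinic system — inconsistent.
White streak: Kyanite has white streak — matches.
Specific gravity 3.46-3.77: Kyanite has SG 3.56-3.67 — matches.
Only the crystal system is inconsistent.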